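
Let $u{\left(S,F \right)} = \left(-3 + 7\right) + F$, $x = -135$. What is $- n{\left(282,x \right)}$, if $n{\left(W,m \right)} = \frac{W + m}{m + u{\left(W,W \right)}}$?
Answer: $- \frac{147}{151} \approx -0.97351$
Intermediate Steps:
$u{\left(S,F \right)} = 4 + F$
$n{\left(W,m \right)} = \frac{W + m}{4 + W + m}$ ($n{\left(W,m \right)} = \frac{W + m}{m + \left(4 + W\right)} = \frac{W + m}{4 + W + m}$)
$- n{\left(282,x \right)} = - \frac{282 - 135}{4 + 282 - 135} = - \frac{147}{151}$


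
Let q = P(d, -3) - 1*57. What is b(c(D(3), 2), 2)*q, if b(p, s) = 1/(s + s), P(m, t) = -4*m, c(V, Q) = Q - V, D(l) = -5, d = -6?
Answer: -33/4 ≈ -8.2500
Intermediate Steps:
q = -33 (q = -4*(-6) - 1*57 = 24 - 57 = -33)
b(p, s) = 1/(2*s)
b(c(D(3), 2), 2)*q = ((½)/2)*(-33) = ((½)*(½))*(-33) = (¼)*(-33) = -33/4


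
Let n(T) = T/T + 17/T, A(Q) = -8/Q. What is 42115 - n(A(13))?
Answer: 337133/8 ≈ 42142.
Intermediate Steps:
n(T) = 1 + 17/T
42115 - n(A(13)) = 42115 - (17 - 8/13)/((-8/13)) = 42115 - (17 - 8*1/13)/((-8*1/13)) = 42115 - (17 - 8/13)/(-8/13) = 42115 - (-13)*213/(8*13) = 42115 - 1*(-213/8) = 42115 + 213/8 = 337133/8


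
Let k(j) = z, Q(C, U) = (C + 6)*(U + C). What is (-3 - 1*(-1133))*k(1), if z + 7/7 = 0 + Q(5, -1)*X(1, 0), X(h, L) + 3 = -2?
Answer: -249730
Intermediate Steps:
X(h, L) = -5 (X(h, L) = -3 - 2 = -5)
Q(C, U) = (6 + C)*(C + U)
z = -221 (z = -1 + (0 + (5**2 + 6*5 + 6*(-1) + 5*(-1))*(-5)) = -1 + (0 + (25 + 30 - 6 - 5)*(-5)) = -1 + (0 + 44*(-5)) = -1 + (0 - 220) = -1 - 220 = -221)
k(j) = -221
(-3 - 1*(-1133))*k(1) = (-3 - 1*(-1133))*(-221) = (-3 + 1133)*(-221) = 1130*(-221) = -249730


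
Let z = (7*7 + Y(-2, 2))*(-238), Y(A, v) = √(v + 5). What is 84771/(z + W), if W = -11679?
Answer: -38796861/10674623 + 395598*√7/10674623 ≈ -3.5364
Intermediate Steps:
Y(A, v) = √(5 + v)
z = -11662 - 238*√7 (z = (7*7 + √(5 + 2))*(-238) = (49 + √7)*(-238) = -11662 - 238*√7 ≈ -12292.)
84771/(z + W) = 84771/((-11662 - 238*√7) - 11679) = 84771/(-23341 - 238*√7)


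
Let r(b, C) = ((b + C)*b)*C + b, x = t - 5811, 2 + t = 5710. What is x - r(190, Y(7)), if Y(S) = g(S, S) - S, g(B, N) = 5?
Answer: 71147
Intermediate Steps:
t = 5708 (t = -2 + 5710 = 5708)
x = -103 (x = 5708 - 5811 = -103)
Y(S) = 5 - S
r(b, C) = b + C*b*(C + b) (r(b, C) = ((C + b)*b)*C + b = (b*(C + b))*C + b = C*b*(C + b) + b = b + C*b*(C + b))
x - r(190, Y(7)) = -103 - 190*(1 + (5 - 1*7)² + (5 - 1*7)*190) = -103 - 190*(1 + (5 - 7)² + (5 - 7)*190) = -103 - 190*(1 + (-2)² - 2*190) = -103 - 190*(1 + 4 - 380) = -103 - 190*(-375) = -103 - 1*(-71250) = -103 + 71250 = 71147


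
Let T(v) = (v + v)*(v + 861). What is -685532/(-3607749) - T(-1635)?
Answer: -9131139878488/3607749 ≈ -2.5310e+6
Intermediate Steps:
T(v) = 2*v*(861 + v) (T(v) = (2*v)*(861 + v) = 2*v*(861 + v))
-685532/(-3607749) - T(-1635) = -685532/(-3607749) - 2*(-1635)*(861 - 1635) = -685532*(-1/3607749) - 2*(-1635)*(-774) = 685532/3607749 - 1*2530980 = 685532/3607749 - 2530980 = -9131139878488/3607749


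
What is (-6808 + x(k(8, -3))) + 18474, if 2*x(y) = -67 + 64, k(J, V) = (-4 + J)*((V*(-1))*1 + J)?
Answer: 23329/2 ≈ 11665.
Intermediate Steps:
k(J, V) = (-4 + J)*(J - V) (k(J, V) = (-4 + J)*(-V*1 + J) = (-4 + J)*(-V + J) = (-4 + J)*(J - V))
x(y) = -3/2 (x(y) = (-67 + 64)/2 = (1/2)*(-3) = -3/2)
(-6808 + x(k(8, -3))) + 18474 = (-6808 - 3/2) + 18474 = -13619/2 + 18474 = 23329/2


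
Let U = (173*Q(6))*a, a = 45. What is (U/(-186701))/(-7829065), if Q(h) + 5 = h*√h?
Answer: -7785/292338852913 + 9342*√6/292338852913 ≈ 5.1646e-8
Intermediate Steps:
Q(h) = -5 + h^(3/2) (Q(h) = -5 + h*√h = -5 + h^(3/2))
U = -38925 + 46710*√6 (U = (173*(-5 + 6^(3/2)))*45 = (173*(-5 + 6*√6))*45 = (-865 + 1038*√6)*45 = -38925 + 46710*√6 ≈ 75491.)
(U/(-186701))/(-7829065) = ((-38925 + 46710*√6)/(-186701))/(-7829065) = ((-38925 + 46710*√6)*(-1/186701))*(-1/7829065) = (38925/186701 - 46710*√6/186701)*(-1/7829065) = -7785/292338852913 + 9342*√6/292338852913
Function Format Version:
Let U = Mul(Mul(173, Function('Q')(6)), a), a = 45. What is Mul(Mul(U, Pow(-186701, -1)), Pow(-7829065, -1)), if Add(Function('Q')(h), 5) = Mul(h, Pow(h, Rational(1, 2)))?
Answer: Add(Rational(-7785, 292338852913), Mul(Rational(9342, 292338852913), Pow(6, Rational(1, 2)))) ≈ 5.1646e-8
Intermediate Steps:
Function('Q')(h) = Add(-5, Pow(h, Rational(3, 2))) (Function('Q')(h) = Add(-5, Mul(h, Pow(h, Rational(1, 2)))) = Add(-5, Pow(h, Rational(3, 2))))
U = Add(-38925, Mul(46710, Pow(6, Rational(1, 2)))) (U = Mul(Mul(173, Add(-5, Pow(6, Rational(3, 2)))), 45) = Mul(Mul(173, Add(-5, Mul(6, Pow(6, Rational(1, 2))))), 45) = Mul(Add(-865, Mul(1038, Pow(6, Rational(1, 2)))), 45) = Add(-38925, Mul(46710, Pow(6, Rational(1, 2)))) ≈ 75491.)
Mul(Mul(U, Pow(-186701, -1)), Pow(-7829065, -1)) = Mul(Mul(Add(-38925, Mul(46710, Pow(6, Rational(1, 2)))), Pow(-186701, -1)), Pow(-7829065, -1)) = Mul(Mul(Add(-38925, Mul(46710, Pow(6, Rational(1, 2)))), Rational(-1, 186701)), Rational(-1, 7829065)) = Mul(Add(Rational(38925, 186701), Mul(Rational(-46710, 186701), Pow(6, Rational(1, 2)))), Rational(-1, 7829065)) = Add(Rational(-7785, 292338852913), Mul(Rational(9342, 292338852913), Pow(6, Rational(1, 2))))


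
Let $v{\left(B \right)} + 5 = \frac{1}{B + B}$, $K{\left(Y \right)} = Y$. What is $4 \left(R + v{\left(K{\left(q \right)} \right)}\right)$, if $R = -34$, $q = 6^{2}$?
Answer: $- \frac{2807}{18} \approx -155.94$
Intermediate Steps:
$q = 36$
$v{\left(B \right)} = -5 + \frac{1}{2 B}$ ($v{\left(B \right)} = -5 + \frac{1}{B + B} = -5 + \frac{1}{2 B}$)
$4 \left(R + v{\left(K{\left(q \right)} \right)}\right) = 4 \left(-34 - \left(5 - \frac{1}{2 \cdot 36}\right)\right) = 4 \left(-34 + \left(-5 + \frac{1}{2} \cdot \frac{1}{36}\right)\right) = 4 \left(-34 + \left(-5 + \frac{1}{72}\right)\right) = 4 \left(-34 - \frac{359}{72}\right) = 4 \left(- \frac{2807}{72}\right) = - \frac{2807}{18}$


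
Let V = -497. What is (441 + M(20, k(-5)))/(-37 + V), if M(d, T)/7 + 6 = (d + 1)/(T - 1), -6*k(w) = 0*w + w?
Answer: 161/178 ≈ 0.90449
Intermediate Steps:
k(w) = -w/6 (k(w) = -(0*w + w)/6 = -(0 + w)/6 = -w/6)
M(d, T) = -42 + 7*(1 + d)/(-1 + T) (M(d, T) = -42 + 7*((d + 1)/(T - 1)) = -42 + 7*((1 + d)/(-1 + T)) = -42 + 7*(1 + d)/(-1 + T))
(441 + M(20, k(-5)))/(-37 + V) = (441 + 7*(7 + 20 - (-1)*(-5))/(-1 - ⅙*(-5)))/(-37 - 497) = (441 + 7*(7 + 20 - 6*⅚)/(-1 + ⅚))/(-534) = (441 + 7*(7 + 20 - 5)/(-⅙))*(-1/534) = (441 + 7*(-6)*22)*(-1/534) = (441 - 924)*(-1/534) = -483*(-1/534) = 161/178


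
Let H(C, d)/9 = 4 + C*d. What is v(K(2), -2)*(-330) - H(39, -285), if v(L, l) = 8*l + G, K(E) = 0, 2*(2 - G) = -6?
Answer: 103629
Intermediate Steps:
H(C, d) = 36 + 9*C*d (H(C, d) = 9*(4 + C*d) = 36 + 9*C*d)
G = 5 (G = 2 - ½*(-6) = 2 + 3 = 5)
v(L, l) = 5 + 8*l (v(L, l) = 8*l + 5 = 5 + 8*l)
v(K(2), -2)*(-330) - H(39, -285) = (5 + 8*(-2))*(-330) - (36 + 9*39*(-285)) = (5 - 16)*(-330) - (36 - 100035) = -11*(-330) - 1*(-99999) = 3630 + 99999 = 103629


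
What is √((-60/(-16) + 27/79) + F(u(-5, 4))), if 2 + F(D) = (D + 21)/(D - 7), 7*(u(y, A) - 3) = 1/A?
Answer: I*√1221495393/17538 ≈ 1.9928*I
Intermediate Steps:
u(y, A) = 3 + 1/(7*A)
F(D) = -2 + (21 + D)/(-7 + D) (F(D) = -2 + (D + 21)/(D - 7) = -2 + (21 + D)/(-7 + D))
√((-60/(-16) + 27/79) + F(u(-5, 4))) = √((-60/(-16) + 27/79) + (35 - (3 + (⅐)/4))/(-7 + (3 + (⅐)/4))) = √((-60*(-1/16) + 27*(1/79)) + (35 - (3 + (⅐)*(¼)))/(-7 + (3 + (⅐)*(¼)))) = √((15/4 + 27/79) + (35 - (3 + 1/28))/(-7 + (3 + 1/28))) = √(1293/316 + (35 - 1*85/28)/(-7 + 85/28)) = √(1293/316 + (35 - 85/28)/(-111/28)) = √(1293/316 - 28/111*895/28) = √(1293/316 - 895/111) = √(-139297/35076) = I*√1221495393/17538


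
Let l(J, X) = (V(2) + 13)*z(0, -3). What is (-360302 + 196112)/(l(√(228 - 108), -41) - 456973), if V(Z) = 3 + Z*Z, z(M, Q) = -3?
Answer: 164190/457033 ≈ 0.35925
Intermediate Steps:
V(Z) = 3 + Z²
l(J, X) = -60 (l(J, X) = ((3 + 2²) + 13)*(-3) = ((3 + 4) + 13)*(-3) = (7 + 13)*(-3) = 20*(-3) = -60)
(-360302 + 196112)/(l(√(228 - 108), -41) - 456973) = (-360302 + 196112)/(-60 - 456973) = -164190/(-457033) = -164190*(-1/457033) = 164190/457033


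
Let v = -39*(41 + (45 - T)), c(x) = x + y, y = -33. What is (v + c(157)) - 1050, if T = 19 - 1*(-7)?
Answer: -3266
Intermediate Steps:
T = 26 (T = 19 + 7 = 26)
c(x) = -33 + x (c(x) = x - 33 = -33 + x)
v = -2340 (v = -39*(41 + (45 - 1*26)) = -39*(41 + (45 - 26)) = -39*(41 + 19) = -39*60 = -2340)
(v + c(157)) - 1050 = (-2340 + (-33 + 157)) - 1050 = (-2340 + 124) - 1050 = -2216 - 1050 = -3266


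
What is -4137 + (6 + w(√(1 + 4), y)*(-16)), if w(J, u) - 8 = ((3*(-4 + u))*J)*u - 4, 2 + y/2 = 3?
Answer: -4195 + 192*√5 ≈ -3765.7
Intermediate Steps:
y = 2 (y = -4 + 2*3 = -4 + 6 = 2)
w(J, u) = 4 + J*u*(-12 + 3*u) (w(J, u) = 8 + (((3*(-4 + u))*J)*u - 4) = 8 + (((-12 + 3*u)*J)*u - 4) = 8 + ((J*(-12 + 3*u))*u - 4) = 8 + (J*u*(-12 + 3*u) - 4) = 8 + (-4 + J*u*(-12 + 3*u)) = 4 + J*u*(-12 + 3*u))
-4137 + (6 + w(√(1 + 4), y)*(-16)) = -4137 + (6 + (4 - 12*√(1 + 4)*2 + 3*√(1 + 4)*2²)*(-16)) = -4137 + (6 + (4 - 12*√5*2 + 3*√5*4)*(-16)) = -4137 + (6 + (4 - 24*√5 + 12*√5)*(-16)) = -4137 + (6 + (4 - 12*√5)*(-16)) = -4137 + (6 + (-64 + 192*√5)) = -4137 + (-58 + 192*√5) = -4195 + 192*√5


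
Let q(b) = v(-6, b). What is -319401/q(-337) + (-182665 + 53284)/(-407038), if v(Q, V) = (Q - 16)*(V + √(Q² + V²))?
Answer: 2434050804331/17909672 + 35489*√113605/88 ≈ 2.7184e+5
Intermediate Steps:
v(Q, V) = (-16 + Q)*(V + √(Q² + V²))
q(b) = -22*b - 22*√(36 + b²) (q(b) = -16*b - 16*√((-6)² + b²) - 6*b - 6*√((-6)² + b²) = -16*b - 16*√(36 + b²) - 6*b - 6*√(36 + b²) = -22*b - 22*√(36 + b²))
-319401/q(-337) + (-182665 + 53284)/(-407038) = -319401/(-22*(-337) - 22*√(36 + (-337)²)) + (-182665 + 53284)/(-407038) = -319401/(7414 - 22*√(36 + 113569)) - 129381*(-1/407038) = -319401/(7414 - 22*√113605) + 129381/407038 = 129381/407038 - 319401/(7414 - 22*√113605)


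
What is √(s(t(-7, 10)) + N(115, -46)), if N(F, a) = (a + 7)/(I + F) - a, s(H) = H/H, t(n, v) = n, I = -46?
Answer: 2*√6141/23 ≈ 6.8143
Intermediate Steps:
s(H) = 1
N(F, a) = -a + (7 + a)/(-46 + F) (N(F, a) = (a + 7)/(-46 + F) - a = (7 + a)/(-46 + F) - a = -a + (7 + a)/(-46 + F))
√(s(t(-7, 10)) + N(115, -46)) = √(1 + (7 + 47*(-46) - 1*115*(-46))/(-46 + 115)) = √(1 + (7 - 2162 + 5290)/69) = √(1 + (1/69)*3135) = √(1 + 1045/23) = √(1068/23) = 2*√6141/23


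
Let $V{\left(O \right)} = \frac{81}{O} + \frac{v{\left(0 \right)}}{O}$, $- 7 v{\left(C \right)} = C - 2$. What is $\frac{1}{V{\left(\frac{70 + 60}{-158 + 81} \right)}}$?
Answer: $- \frac{130}{6259} \approx -0.02077$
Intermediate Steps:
$v{\left(C \right)} = \frac{2}{7} - \frac{C}{7}$ ($v{\left(C \right)} = - \frac{C - 2}{7} = - \frac{-2 + C}{7} = \frac{2}{7} - \frac{C}{7}$)
$V{\left(O \right)} = \frac{569}{7 O}$ ($V{\left(O \right)} = \frac{81}{O} + \frac{\frac{2}{7} - 0}{O} = \frac{81}{O} + \frac{\frac{2}{7} + 0}{O} = \frac{81}{O} + \frac{2}{7 O} = \frac{569}{7 O}$)
$\frac{1}{V{\left(\frac{70 + 60}{-158 + 81} \right)}} = \frac{1}{\frac{569}{7} \frac{1}{\left(70 + 60\right) \frac{1}{-158 + 81}}} = \frac{1}{\frac{569}{7} \frac{1}{130 \frac{1}{-77}}} = \frac{1}{\frac{569}{7} \frac{1}{130 \left(- \frac{1}{77}\right)}} = \frac{1}{\frac{569}{7} \frac{1}{- \frac{130}{77}}} = \frac{1}{\frac{569}{7} \left(- \frac{77}{130}\right)} = \frac{1}{- \frac{6259}{130}} = - \frac{130}{6259}$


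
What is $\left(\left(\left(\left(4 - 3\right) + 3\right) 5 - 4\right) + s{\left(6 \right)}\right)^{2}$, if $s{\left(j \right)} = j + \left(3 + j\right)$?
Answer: $961$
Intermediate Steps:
$s{\left(j \right)} = 3 + 2 j$
$\left(\left(\left(\left(4 - 3\right) + 3\right) 5 - 4\right) + s{\left(6 \right)}\right)^{2} = \left(\left(\left(\left(4 - 3\right) + 3\right) 5 - 4\right) + \left(3 + 2 \cdot 6\right)\right)^{2} = \left(\left(\left(1 + 3\right) 5 - 4\right) + \left(3 + 12\right)\right)^{2} = \left(\left(4 \cdot 5 - 4\right) + 15\right)^{2} = \left(\left(20 - 4\right) + 15\right)^{2} = \left(16 + 15\right)^{2} = 31^{2} = 961$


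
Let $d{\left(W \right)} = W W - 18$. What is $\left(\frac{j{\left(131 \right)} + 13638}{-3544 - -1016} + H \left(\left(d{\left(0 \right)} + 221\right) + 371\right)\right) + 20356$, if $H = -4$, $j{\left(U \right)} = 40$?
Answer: $\frac{22821001}{1264} \approx 18055.0$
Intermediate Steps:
$d{\left(W \right)} = -18 + W^{2}$ ($d{\left(W \right)} = W^{2} - 18 = -18 + W^{2}$)
$\left(\frac{j{\left(131 \right)} + 13638}{-3544 - -1016} + H \left(\left(d{\left(0 \right)} + 221\right) + 371\right)\right) + 20356 = \left(\frac{40 + 13638}{-3544 - -1016} - 4 \left(\left(\left(-18 + 0^{2}\right) + 221\right) + 371\right)\right) + 20356 = \left(\frac{13678}{-3544 + 1016} - 4 \left(\left(\left(-18 + 0\right) + 221\right) + 371\right)\right) + 20356 = \left(\frac{13678}{-2528} - 4 \left(\left(-18 + 221\right) + 371\right)\right) + 20356 = \left(13678 \left(- \frac{1}{2528}\right) - 4 \left(203 + 371\right)\right) + 20356 = \left(- \frac{6839}{1264} - 2296\right) + 20356 = - \frac{2908983}{1264} + 20356 = \frac{22821001}{1264}$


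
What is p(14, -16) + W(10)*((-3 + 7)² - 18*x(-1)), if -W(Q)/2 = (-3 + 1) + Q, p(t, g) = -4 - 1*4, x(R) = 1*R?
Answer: -552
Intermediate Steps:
x(R) = R
p(t, g) = -8 (p(t, g) = -4 - 4 = -8)
W(Q) = 4 - 2*Q (W(Q) = -2*((-3 + 1) + Q) = -2*(-2 + Q) = 4 - 2*Q)
p(14, -16) + W(10)*((-3 + 7)² - 18*x(-1)) = -8 + (4 - 2*10)*((-3 + 7)² - 18*(-1)) = -8 + (4 - 20)*(4² - 1*(-18)) = -8 - 16*(16 + 18) = -8 - 16*34 = -8 - 544 = -552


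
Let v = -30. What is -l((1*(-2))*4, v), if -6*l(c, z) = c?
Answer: -4/3 ≈ -1.3333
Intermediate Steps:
l(c, z) = -c/6
-l((1*(-2))*4, v) = -(-1)*(1*(-2))*4/6 = -(-1)*(-2*4)/6 = -(-1)*(-8)/6 = -1*4/3 = -4/3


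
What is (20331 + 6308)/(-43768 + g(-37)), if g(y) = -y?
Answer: -26639/43731 ≈ -0.60916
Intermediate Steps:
(20331 + 6308)/(-43768 + g(-37)) = (20331 + 6308)/(-43768 - 1*(-37)) = 26639/(-43768 + 37) = 26639/(-43731) = 26639*(-1/43731) = -26639/43731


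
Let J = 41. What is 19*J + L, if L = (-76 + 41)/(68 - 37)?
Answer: 24114/31 ≈ 777.87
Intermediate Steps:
L = -35/31 ≈ -1.1290
19*J + L = 19*41 - 35/31 = 779 - 35/31 = 24114/31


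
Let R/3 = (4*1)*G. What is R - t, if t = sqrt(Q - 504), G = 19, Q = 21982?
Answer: 228 - sqrt(21478) ≈ 81.446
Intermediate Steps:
t = sqrt(21478) (t = sqrt(21982 - 504) = sqrt(21478) ≈ 146.55)
R = 228 (R = 3*((4*1)*19) = 3*(4*19) = 3*76 = 228)
R - t = 228 - sqrt(21478)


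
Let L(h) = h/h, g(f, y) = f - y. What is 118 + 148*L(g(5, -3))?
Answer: 266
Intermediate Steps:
L(h) = 1
118 + 148*L(g(5, -3)) = 118 + 148*1 = 118 + 148 = 266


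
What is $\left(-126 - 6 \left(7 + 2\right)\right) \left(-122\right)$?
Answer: $21960$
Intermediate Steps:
$\left(-126 - 6 \left(7 + 2\right)\right) \left(-122\right) = \left(-126 - 54\right) \left(-122\right) = \left(-180\right) \left(-122\right) = 21960$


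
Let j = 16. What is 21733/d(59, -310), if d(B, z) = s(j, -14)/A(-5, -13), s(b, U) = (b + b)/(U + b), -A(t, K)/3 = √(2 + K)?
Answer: -65199*I*√11/16 ≈ -13515.0*I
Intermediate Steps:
A(t, K) = -3*√(2 + K)
s(b, U) = 2*b/(U + b) (s(b, U) = (2*b)/(U + b) = 2*b/(U + b))
d(B, z) = 16*I*√11/33 (d(B, z) = (2*16/(-14 + 16))/((-3*√(2 - 13))) = (2*16/2)/((-3*I*√11)) = (2*16*(½))/((-3*I*√11)) = 16/((-3*I*√11)) = 16*(I*√11/33) = 16*I*√11/33)
21733/d(59, -310) = 21733/((16*I*√11/33)) = 21733*(-3*I*√11/16) = -65199*I*√11/16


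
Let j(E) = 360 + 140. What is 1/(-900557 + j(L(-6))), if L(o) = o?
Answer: -1/900057 ≈ -1.1110e-6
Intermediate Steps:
j(E) = 500
1/(-900557 + j(L(-6))) = 1/(-900557 + 500) = 1/(-900057) = -1/900057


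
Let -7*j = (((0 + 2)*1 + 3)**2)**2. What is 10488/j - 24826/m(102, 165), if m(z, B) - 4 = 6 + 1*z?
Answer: -11869421/35000 ≈ -339.13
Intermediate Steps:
m(z, B) = 10 + z (m(z, B) = 4 + (6 + 1*z) = 4 + (6 + z) = 10 + z)
j = -625/7 (j = -((0 + 2)*1 + 3)**4/7 = -(2*1 + 3)**4/7 = -(2 + 3)**4/7 = -(5**2)**2/7 = -1/7*25**2 = -1/7*625 = -625/7 ≈ -89.286)
10488/j - 24826/m(102, 165) = 10488/(-625/7) - 24826/(10 + 102) = 10488*(-7/625) - 24826/112 = -73416/625 - 24826*1/112 = -73416/625 - 12413/56 = -11869421/35000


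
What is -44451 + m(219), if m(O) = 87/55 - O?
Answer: -2456763/55 ≈ -44668.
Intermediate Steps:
m(O) = 87/55 - O (m(O) = 87*(1/55) - O = 87/55 - O)
-44451 + m(219) = -44451 + (87/55 - 1*219) = -44451 + (87/55 - 219) = -44451 - 11958/55 = -2456763/55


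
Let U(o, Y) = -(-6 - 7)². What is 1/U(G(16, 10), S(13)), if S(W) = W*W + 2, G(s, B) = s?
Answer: -1/169 ≈ -0.0059172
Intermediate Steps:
S(W) = 2 + W² (S(W) = W² + 2 = 2 + W²)
U(o, Y) = -169 (U(o, Y) = -1*(-13)² = -1*169 = -169)
1/U(G(16, 10), S(13)) = 1/(-169) = -1/169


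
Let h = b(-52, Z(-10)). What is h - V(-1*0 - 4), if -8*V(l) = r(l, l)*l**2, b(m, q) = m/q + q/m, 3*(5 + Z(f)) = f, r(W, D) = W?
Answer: -6239/3900 ≈ -1.5997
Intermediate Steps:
Z(f) = -5 + f/3
V(l) = -l**3/8 (V(l) = -l*l**2/8 = -l**3/8)
h = 24961/3900 (h = -52/(-5 + (1/3)*(-10)) + (-5 + (1/3)*(-10))/(-52) = -52/(-5 - 10/3) + (-5 - 10/3)*(-1/52) = -52/(-25/3) - 25/3*(-1/52) = -52*(-3/25) + 25/156 = 156/25 + 25/156 = 24961/3900 ≈ 6.4003)
h - V(-1*0 - 4) = 24961/3900 - (-1)*(-1*0 - 4)**3/8 = 24961/3900 - (-1)*(0 - 4)**3/8 = 24961/3900 - (-1)*(-4)**3/8 = 24961/3900 - (-1)*(-64)/8 = 24961/3900 - 1*8 = 24961/3900 - 8 = -6239/3900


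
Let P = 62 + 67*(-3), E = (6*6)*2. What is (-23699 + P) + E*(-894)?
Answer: -88206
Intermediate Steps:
E = 72 (E = 36*2 = 72)
P = -139 (P = 62 - 201 = -139)
(-23699 + P) + E*(-894) = (-23699 - 139) + 72*(-894) = -23838 - 64368 = -88206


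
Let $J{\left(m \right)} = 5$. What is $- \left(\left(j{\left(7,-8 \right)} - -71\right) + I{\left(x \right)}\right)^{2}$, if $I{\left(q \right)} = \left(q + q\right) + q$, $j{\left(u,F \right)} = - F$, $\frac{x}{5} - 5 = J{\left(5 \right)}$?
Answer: $-52441$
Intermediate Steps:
$x = 50$ ($x = 25 + 5 \cdot 5 = 25 + 25 = 50$)
$I{\left(q \right)} = 3 q$ ($I{\left(q \right)} = 2 q + q = 3 q$)
$- \left(\left(j{\left(7,-8 \right)} - -71\right) + I{\left(x \right)}\right)^{2} = - \left(\left(\left(-1\right) \left(-8\right) - -71\right) + 3 \cdot 50\right)^{2} = - \left(\left(8 + 71\right) + 150\right)^{2} = - \left(79 + 150\right)^{2} = - 229^{2} = \left(-1\right) 52441 = -52441$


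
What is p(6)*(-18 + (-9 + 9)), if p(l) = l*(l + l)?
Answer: -1296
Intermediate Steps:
p(l) = 2*l² (p(l) = l*(2*l) = 2*l²)
p(6)*(-18 + (-9 + 9)) = (2*6²)*(-18 + (-9 + 9)) = (2*36)*(-18 + 0) = 72*(-18) = -1296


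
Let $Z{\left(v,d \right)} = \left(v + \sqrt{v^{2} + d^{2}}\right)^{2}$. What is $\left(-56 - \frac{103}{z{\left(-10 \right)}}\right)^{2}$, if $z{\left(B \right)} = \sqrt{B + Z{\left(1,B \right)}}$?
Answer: $\left(56 + \frac{103}{\sqrt{-10 + \left(1 + \sqrt{101}\right)^{2}}}\right)^{2} \approx 4320.2$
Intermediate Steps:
$Z{\left(v,d \right)} = \left(v + \sqrt{d^{2} + v^{2}}\right)^{2}$
$z{\left(B \right)} = \sqrt{B + \left(1 + \sqrt{1 + B^{2}}\right)^{2}}$ ($z{\left(B \right)} = \sqrt{B + \left(1 + \sqrt{B^{2} + 1^{2}}\right)^{2}} = \sqrt{B + \left(1 + \sqrt{B^{2} + 1}\right)^{2}} = \sqrt{B + \left(1 + \sqrt{1 + B^{2}}\right)^{2}}$)
$\left(-56 - \frac{103}{z{\left(-10 \right)}}\right)^{2} = \left(-56 - \frac{103}{\sqrt{-10 + \left(1 + \sqrt{1 + \left(-10\right)^{2}}\right)^{2}}}\right)^{2} = \left(-56 - \frac{103}{\sqrt{-10 + \left(1 + \sqrt{1 + 100}\right)^{2}}}\right)^{2} = \left(-56 - \frac{103}{\sqrt{-10 + \left(1 + \sqrt{101}\right)^{2}}}\right)^{2}$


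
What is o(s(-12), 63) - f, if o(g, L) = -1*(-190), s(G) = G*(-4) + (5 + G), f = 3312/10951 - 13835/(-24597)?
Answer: 50945759581/269361747 ≈ 189.14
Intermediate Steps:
f = 232972349/269361747 (f = 3312*(1/10951) - 13835*(-1/24597) = 3312/10951 + 13835/24597 = 232972349/269361747 ≈ 0.86491)
s(G) = 5 - 3*G (s(G) = -4*G + (5 + G) = 5 - 3*G)
o(g, L) = 190
o(s(-12), 63) - f = 190 - 1*232972349/269361747 = 190 - 232972349/269361747 = 50945759581/269361747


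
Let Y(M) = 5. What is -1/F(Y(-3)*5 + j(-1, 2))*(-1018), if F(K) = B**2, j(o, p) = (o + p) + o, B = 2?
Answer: 509/2 ≈ 254.50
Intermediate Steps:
j(o, p) = p + 2*o
F(K) = 4 (F(K) = 2**2 = 4)
-1/F(Y(-3)*5 + j(-1, 2))*(-1018) = -1/4*(-1018) = 509/2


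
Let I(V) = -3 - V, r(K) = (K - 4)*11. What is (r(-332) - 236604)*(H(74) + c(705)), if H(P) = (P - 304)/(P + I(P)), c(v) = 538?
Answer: -147704400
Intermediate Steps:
r(K) = -44 + 11*K (r(K) = (-4 + K)*11 = -44 + 11*K)
H(P) = 304/3 - P/3 (H(P) = (P - 304)/(P + (-3 - P)) = (-304 + P)/(-3) = (-304 + P)*(-1/3) = 304/3 - P/3)
(r(-332) - 236604)*(H(74) + c(705)) = ((-44 + 11*(-332)) - 236604)*((304/3 - 1/3*74) + 538) = ((-44 - 3652) - 236604)*((304/3 - 74/3) + 538) = (-3696 - 236604)*(230/3 + 538) = -240300*1844/3 = -147704400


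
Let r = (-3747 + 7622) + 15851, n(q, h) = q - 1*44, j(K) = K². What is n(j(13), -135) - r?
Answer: -19601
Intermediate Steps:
n(q, h) = -44 + q (n(q, h) = q - 44 = -44 + q)
r = 19726 (r = 3875 + 15851 = 19726)
n(j(13), -135) - r = (-44 + 13²) - 1*19726 = (-44 + 169) - 19726 = 125 - 19726 = -19601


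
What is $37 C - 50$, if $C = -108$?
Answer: $-4046$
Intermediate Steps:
$37 C - 50 = 37 \left(-108\right) - 50 = -3996 - 50 = -4046$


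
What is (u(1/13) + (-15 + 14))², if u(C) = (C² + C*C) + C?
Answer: 23716/28561 ≈ 0.83036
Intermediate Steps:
u(C) = C + 2*C² (u(C) = (C² + C²) + C = 2*C² + C = C + 2*C²)
(u(1/13) + (-15 + 14))² = ((1/13)*(1 + 2*(1/13)) + (-15 + 14))² = ((1*(1/13))*(1 + 2*(1*(1/13))) - 1)² = ((1 + 2*(1/13))/13 - 1)² = ((1 + 2/13)/13 - 1)² = ((1/13)*(15/13) - 1)² = (15/169 - 1)² = (-154/169)² = 23716/28561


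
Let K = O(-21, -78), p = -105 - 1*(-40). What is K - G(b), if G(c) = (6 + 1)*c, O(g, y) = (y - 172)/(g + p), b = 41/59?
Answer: -4966/2537 ≈ -1.9574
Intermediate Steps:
p = -65 (p = -105 + 40 = -65)
b = 41/59 (b = 41*(1/59) = 41/59 ≈ 0.69491)
O(g, y) = (-172 + y)/(-65 + g) (O(g, y) = (y - 172)/(g - 65) = (-172 + y)/(-65 + g))
G(c) = 7*c
K = 125/43 (K = (-172 - 78)/(-65 - 21) = -250/(-86) = -1/86*(-250) = 125/43 ≈ 2.9070)
K - G(b) = 125/43 - 7*41/59 = 125/43 - 1*287/59 = 125/43 - 287/59 = -4966/2537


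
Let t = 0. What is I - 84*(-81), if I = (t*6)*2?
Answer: 6804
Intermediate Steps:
I = 0 (I = (0*6)*2 = 0*2 = 0)
I - 84*(-81) = 0 - 84*(-81) = 0 + 6804 = 6804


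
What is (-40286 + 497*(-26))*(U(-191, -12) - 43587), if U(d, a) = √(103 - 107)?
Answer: 2319177096 - 106416*I ≈ 2.3192e+9 - 1.0642e+5*I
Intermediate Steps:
U(d, a) = 2*I (U(d, a) = √(-4) = 2*I)
(-40286 + 497*(-26))*(U(-191, -12) - 43587) = (-40286 + 497*(-26))*(2*I - 43587) = (-40286 - 12922)*(-43587 + 2*I) = -53208*(-43587 + 2*I) = 2319177096 - 106416*I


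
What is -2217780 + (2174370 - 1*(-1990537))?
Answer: 1947127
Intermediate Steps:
-2217780 + (2174370 - 1*(-1990537)) = -2217780 + (2174370 + 1990537) = -2217780 + 4164907 = 1947127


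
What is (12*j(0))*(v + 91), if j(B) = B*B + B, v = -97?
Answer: 0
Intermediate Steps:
j(B) = B + B**2 (j(B) = B**2 + B = B + B**2)
(12*j(0))*(v + 91) = (12*(0*(1 + 0)))*(-97 + 91) = (12*(0*1))*(-6) = (12*0)*(-6) = 0*(-6) = 0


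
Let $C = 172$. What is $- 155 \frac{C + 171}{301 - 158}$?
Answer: $- \frac{53165}{143} \approx -371.78$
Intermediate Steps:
$- 155 \frac{C + 171}{301 - 158} = - 155 \frac{172 + 171}{301 - 158} = - 155 \cdot \frac{343}{143} = - 155 \cdot 343 \cdot \frac{1}{143} = \left(-155\right) \frac{343}{143} = - \frac{53165}{143}$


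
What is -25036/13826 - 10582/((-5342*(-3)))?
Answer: -136883417/55393869 ≈ -2.4711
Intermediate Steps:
-25036/13826 - 10582/((-5342*(-3))) = -25036*1/13826 - 10582/16026 = -12518/6913 - 10582*1/16026 = -12518/6913 - 5291/8013 = -136883417/55393869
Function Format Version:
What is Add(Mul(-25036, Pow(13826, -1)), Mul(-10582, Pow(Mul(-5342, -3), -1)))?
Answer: Rational(-136883417, 55393869) ≈ -2.4711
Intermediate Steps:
Add(Mul(-25036, Pow(13826, -1)), Mul(-10582, Pow(Mul(-5342, -3), -1))) = Add(Mul(-25036, Rational(1, 13826)), Mul(-10582, Pow(16026, -1))) = Add(Rational(-12518, 6913), Mul(-10582, Rational(1, 16026))) = Add(Rational(-12518, 6913), Rational(-5291, 8013)) = Rational(-136883417, 55393869)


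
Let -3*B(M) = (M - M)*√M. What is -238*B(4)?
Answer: 0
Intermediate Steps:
B(M) = 0 (B(M) = -(M - M)*√M/3 = -0*√M = -⅓*0 = 0)
-238*B(4) = -238*0 = 0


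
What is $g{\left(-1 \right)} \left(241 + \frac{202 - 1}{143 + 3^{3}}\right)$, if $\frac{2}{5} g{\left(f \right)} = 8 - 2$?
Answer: $\frac{123513}{34} \approx 3632.7$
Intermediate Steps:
$g{\left(f \right)} = 15$ ($g{\left(f \right)} = \frac{5 \left(8 - 2\right)}{2} = \frac{5}{2} \cdot 6 = 15$)
$g{\left(-1 \right)} \left(241 + \frac{202 - 1}{143 + 3^{3}}\right) = 15 \left(241 + \frac{202 - 1}{143 + 3^{3}}\right) = 15 \left(241 + \frac{201}{143 + 27}\right) = 15 \left(241 + \frac{201}{170}\right) = 15 \cdot \frac{41171}{170} = \frac{123513}{34}$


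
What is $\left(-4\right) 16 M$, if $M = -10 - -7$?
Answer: $192$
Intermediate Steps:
$M = -3$ ($M = -10 + 7 = -3$)
$\left(-4\right) 16 M = \left(-4\right) 16 \left(-3\right) = \left(-64\right) \left(-3\right) = 192$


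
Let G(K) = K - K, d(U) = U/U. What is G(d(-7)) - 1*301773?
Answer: -301773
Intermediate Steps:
d(U) = 1
G(K) = 0
G(d(-7)) - 1*301773 = 0 - 1*301773 = 0 - 301773 = -301773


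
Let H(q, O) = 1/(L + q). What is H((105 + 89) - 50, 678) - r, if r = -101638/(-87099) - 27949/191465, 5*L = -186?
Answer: -1000932184419/989466995410 ≈ -1.0116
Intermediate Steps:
L = -186/5 (L = (⅕)*(-186) = -186/5 ≈ -37.200)
r = 17025789719/16676410035 (r = -101638*(-1/87099) - 27949*1/191465 = 101638/87099 - 27949/191465 = 17025789719/16676410035 ≈ 1.0210)
H(q, O) = 1/(-186/5 + q)
H((105 + 89) - 50, 678) - r = 5/(-186 + 5*((105 + 89) - 50)) - 1*17025789719/16676410035 = 5/(-186 + 5*(194 - 50)) - 17025789719/16676410035 = 5/(-186 + 5*144) - 17025789719/16676410035 = 5/(-186 + 720) - 17025789719/16676410035 = 5/534 - 17025789719/16676410035 = -1000932184419/989466995410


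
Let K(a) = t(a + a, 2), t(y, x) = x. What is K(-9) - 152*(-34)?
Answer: 5170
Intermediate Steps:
K(a) = 2
K(-9) - 152*(-34) = 2 - 152*(-34) = 2 + 5168 = 5170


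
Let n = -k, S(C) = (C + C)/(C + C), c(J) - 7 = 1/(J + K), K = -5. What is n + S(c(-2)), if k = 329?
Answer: -328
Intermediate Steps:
c(J) = 7 + 1/(-5 + J) (c(J) = 7 + 1/(J - 5) = 7 + 1/(-5 + J))
S(C) = 1 (S(C) = (2*C)/((2*C)) = (2*C)*(1/(2*C)) = 1)
n = -329 (n = -1*329 = -329)
n + S(c(-2)) = -329 + 1 = -328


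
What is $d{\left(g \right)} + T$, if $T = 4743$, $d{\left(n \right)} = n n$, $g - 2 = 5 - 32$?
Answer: $5368$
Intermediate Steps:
$g = -25$ ($g = 2 + \left(5 - 32\right) = 2 - 27 = -25$)
$d{\left(n \right)} = n^{2}$
$d{\left(g \right)} + T = \left(-25\right)^{2} + 4743 = 625 + 4743 = 5368$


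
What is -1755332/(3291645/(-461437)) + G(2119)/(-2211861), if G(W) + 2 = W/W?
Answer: 199061378403304441/808962355705 ≈ 2.4607e+5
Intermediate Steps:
G(W) = -1 (G(W) = -2 + W/W = -2 + 1 = -1)
-1755332/(3291645/(-461437)) + G(2119)/(-2211861) = -1755332/(3291645/(-461437)) - 1/(-2211861) = -1755332/(3291645*(-1/461437)) - 1*(-1/2211861) = -1755332/(-3291645/461437) + 1/2211861 = -1755332*(-461437/3291645) + 1/2211861 = 809975132084/3291645 + 1/2211861 = 199061378403304441/808962355705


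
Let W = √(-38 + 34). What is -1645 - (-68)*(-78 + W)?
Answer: -6949 + 136*I ≈ -6949.0 + 136.0*I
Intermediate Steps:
W = 2*I (W = √(-4) = 2*I ≈ 2.0*I)
-1645 - (-68)*(-78 + W) = -1645 - (-68)*(-78 + 2*I) = -1645 - (5304 - 136*I) = -1645 + (-5304 + 136*I) = -6949 + 136*I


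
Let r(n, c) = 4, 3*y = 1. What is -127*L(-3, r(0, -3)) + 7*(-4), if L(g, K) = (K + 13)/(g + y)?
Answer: 6253/8 ≈ 781.63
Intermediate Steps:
y = ⅓ (y = (⅓)*1 = ⅓ ≈ 0.33333)
L(g, K) = (13 + K)/(⅓ + g) (L(g, K) = (K + 13)/(g + ⅓) = (13 + K)/(⅓ + g))
-127*L(-3, r(0, -3)) + 7*(-4) = -381*(13 + 4)/(1 + 3*(-3)) + 7*(-4) = -381*17/(1 - 9) - 28 = -381*17/(-8) - 28 = -381*(-1)*17/8 - 28 = -127*(-51/8) - 28 = 6477/8 - 28 = 6253/8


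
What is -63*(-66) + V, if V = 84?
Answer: 4242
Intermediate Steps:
-63*(-66) + V = -63*(-66) + 84 = 4158 + 84 = 4242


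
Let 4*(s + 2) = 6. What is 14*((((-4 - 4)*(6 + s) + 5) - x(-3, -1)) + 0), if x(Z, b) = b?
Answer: -532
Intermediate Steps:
s = -½ (s = -2 + (¼)*6 = -2 + 3/2 = -½ ≈ -0.50000)
14*((((-4 - 4)*(6 + s) + 5) - x(-3, -1)) + 0) = 14*((((-4 - 4)*(6 - ½) + 5) - 1*(-1)) + 0) = 14*(((-8*11/2 + 5) + 1) + 0) = 14*(((-44 + 5) + 1) + 0) = 14*((-39 + 1) + 0) = 14*(-38 + 0) = 14*(-38) = -532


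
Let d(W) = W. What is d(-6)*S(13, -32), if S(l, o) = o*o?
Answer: -6144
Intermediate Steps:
S(l, o) = o**2
d(-6)*S(13, -32) = -6*(-32)**2 = -6*1024 = -6144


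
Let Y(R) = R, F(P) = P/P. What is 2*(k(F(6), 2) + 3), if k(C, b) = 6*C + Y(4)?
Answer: 26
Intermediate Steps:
F(P) = 1
k(C, b) = 4 + 6*C (k(C, b) = 6*C + 4 = 4 + 6*C)
2*(k(F(6), 2) + 3) = 2*((4 + 6*1) + 3) = 2*((4 + 6) + 3) = 2*(10 + 3) = 2*13 = 26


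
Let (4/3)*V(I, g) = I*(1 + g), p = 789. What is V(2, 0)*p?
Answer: 2367/2 ≈ 1183.5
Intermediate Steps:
V(I, g) = 3*I*(1 + g)/4 (V(I, g) = 3*(I*(1 + g))/4 = 3*I*(1 + g)/4)
V(2, 0)*p = ((¾)*2*(1 + 0))*789 = ((¾)*2*1)*789 = (3/2)*789 = 2367/2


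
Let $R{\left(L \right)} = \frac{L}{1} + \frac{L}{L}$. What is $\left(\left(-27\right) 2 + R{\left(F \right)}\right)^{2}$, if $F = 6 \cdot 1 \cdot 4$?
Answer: $841$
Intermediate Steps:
$F = 24$ ($F = 6 \cdot 4 = 24$)
$R{\left(L \right)} = 1 + L$ ($R{\left(L \right)} = L 1 + 1 = L + 1 = 1 + L$)
$\left(\left(-27\right) 2 + R{\left(F \right)}\right)^{2} = \left(\left(-27\right) 2 + \left(1 + 24\right)\right)^{2} = \left(-54 + 25\right)^{2} = \left(-29\right)^{2} = 841$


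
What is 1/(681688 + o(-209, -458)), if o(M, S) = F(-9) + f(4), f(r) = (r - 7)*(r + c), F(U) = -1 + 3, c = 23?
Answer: 1/681609 ≈ 1.4671e-6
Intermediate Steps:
F(U) = 2
f(r) = (-7 + r)*(23 + r) (f(r) = (r - 7)*(r + 23) = (-7 + r)*(23 + r))
o(M, S) = -79 (o(M, S) = 2 + (-161 + 4² + 16*4) = 2 + (-161 + 16 + 64) = 2 - 81 = -79)
1/(681688 + o(-209, -458)) = 1/(681688 - 79) = 1/681609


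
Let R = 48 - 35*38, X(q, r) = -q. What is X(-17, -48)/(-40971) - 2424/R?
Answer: 49645955/26262411 ≈ 1.8904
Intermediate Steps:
R = -1282 (R = 48 - 1330 = -1282)
X(-17, -48)/(-40971) - 2424/R = -1*(-17)/(-40971) - 2424/(-1282) = 17*(-1/40971) - 2424*(-1/1282) = -17/40971 + 1212/641 = 49645955/26262411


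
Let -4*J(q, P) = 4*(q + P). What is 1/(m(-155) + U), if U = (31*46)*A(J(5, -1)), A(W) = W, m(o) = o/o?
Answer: -1/5703 ≈ -0.00017535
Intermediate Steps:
m(o) = 1
J(q, P) = -P - q (J(q, P) = -(q + P) = -(P + q) = -(4*P + 4*q)/4 = -P - q)
U = -5704 (U = (31*46)*(-1*(-1) - 1*5) = 1426*(1 - 5) = 1426*(-4) = -5704)
1/(m(-155) + U) = 1/(1 - 5704) = 1/(-5703) = -1/5703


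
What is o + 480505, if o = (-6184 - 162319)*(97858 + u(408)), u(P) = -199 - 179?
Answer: -16425191935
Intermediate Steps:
u(P) = -378
o = -16425672440 (o = (-6184 - 162319)*(97858 - 378) = -168503*97480 = -16425672440)
o + 480505 = -16425672440 + 480505 = -16425191935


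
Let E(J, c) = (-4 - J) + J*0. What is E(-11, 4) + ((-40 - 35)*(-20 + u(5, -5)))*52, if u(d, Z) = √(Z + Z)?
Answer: 78007 - 3900*I*√10 ≈ 78007.0 - 12333.0*I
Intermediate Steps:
u(d, Z) = √2*√Z (u(d, Z) = √(2*Z) = √2*√Z)
E(J, c) = -4 - J (E(J, c) = (-4 - J) + 0 = -4 - J)
E(-11, 4) + ((-40 - 35)*(-20 + u(5, -5)))*52 = (-4 - 1*(-11)) + ((-40 - 35)*(-20 + √2*√(-5)))*52 = (-4 + 11) - 75*(-20 + √2*(I*√5))*52 = 7 - 75*(-20 + I*√10)*52 = 7 + (1500 - 75*I*√10)*52 = 7 + (78000 - 3900*I*√10) = 78007 - 3900*I*√10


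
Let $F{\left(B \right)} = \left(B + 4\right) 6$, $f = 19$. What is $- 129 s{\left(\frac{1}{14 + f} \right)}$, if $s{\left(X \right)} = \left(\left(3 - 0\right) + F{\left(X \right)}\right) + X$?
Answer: $- \frac{38614}{11} \approx -3510.4$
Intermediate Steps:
$F{\left(B \right)} = 24 + 6 B$ ($F{\left(B \right)} = \left(4 + B\right) 6 = 24 + 6 B$)
$s{\left(X \right)} = 27 + 7 X$ ($s{\left(X \right)} = \left(\left(3 - 0\right) + \left(24 + 6 X\right)\right) + X = \left(\left(3 + 0\right) + \left(24 + 6 X\right)\right) + X = \left(3 + \left(24 + 6 X\right)\right) + X = \left(27 + 6 X\right) + X = 27 + 7 X$)
$- 129 s{\left(\frac{1}{14 + f} \right)} = - 129 \left(27 + \frac{7}{14 + 19}\right) = - 129 \left(27 + \frac{7}{33}\right) = \left(-129\right) \frac{898}{33} = - \frac{38614}{11}$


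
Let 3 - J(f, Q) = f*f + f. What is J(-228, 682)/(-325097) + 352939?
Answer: 114739461836/325097 ≈ 3.5294e+5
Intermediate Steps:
J(f, Q) = 3 - f - f² (J(f, Q) = 3 - (f*f + f) = 3 - (f² + f) = 3 - (f + f²) = 3 + (-f - f²) = 3 - f - f²)
J(-228, 682)/(-325097) + 352939 = (3 - 1*(-228) - 1*(-228)²)/(-325097) + 352939 = (3 + 228 - 1*51984)*(-1/325097) + 352939 = (3 + 228 - 51984)*(-1/325097) + 352939 = -51753*(-1/325097) + 352939 = 51753/325097 + 352939 = 114739461836/325097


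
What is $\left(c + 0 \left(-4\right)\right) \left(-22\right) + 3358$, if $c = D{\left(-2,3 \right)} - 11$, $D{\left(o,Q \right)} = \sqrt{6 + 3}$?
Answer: $3534$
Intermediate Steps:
$D{\left(o,Q \right)} = 3$ ($D{\left(o,Q \right)} = \sqrt{9} = 3$)
$c = -8$ ($c = 3 - 11 = -8$)
$\left(c + 0 \left(-4\right)\right) \left(-22\right) + 3358 = \left(-8 + 0 \left(-4\right)\right) \left(-22\right) + 3358 = \left(-8 + 0\right) \left(-22\right) + 3358 = \left(-8\right) \left(-22\right) + 3358 = 176 + 3358 = 3534$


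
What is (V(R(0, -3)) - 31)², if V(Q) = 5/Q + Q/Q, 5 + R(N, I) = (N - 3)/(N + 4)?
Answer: 504100/529 ≈ 952.93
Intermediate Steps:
R(N, I) = -5 + (-3 + N)/(4 + N) (R(N, I) = -5 + (N - 3)/(N + 4) = -5 + (-3 + N)/(4 + N))
V(Q) = 1 + 5/Q (V(Q) = 5/Q + 1 = 1 + 5/Q)
(V(R(0, -3)) - 31)² = ((5 + (-23 - 4*0)/(4 + 0))/(((-23 - 4*0)/(4 + 0))) - 31)² = ((5 + (-23 + 0)/4)/(((-23 + 0)/4)) - 31)² = ((5 + (¼)*(-23))/(((¼)*(-23))) - 31)² = ((5 - 23/4)/(-23/4) - 31)² = (-4/23*(-¾) - 31)² = (3/23 - 31)² = (-710/23)² = 504100/529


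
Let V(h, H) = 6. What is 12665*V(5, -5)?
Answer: 75990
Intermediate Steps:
12665*V(5, -5) = 12665*6 = 75990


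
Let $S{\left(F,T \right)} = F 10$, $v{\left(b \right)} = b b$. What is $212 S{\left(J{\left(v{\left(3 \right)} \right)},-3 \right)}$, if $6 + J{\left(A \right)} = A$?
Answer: $6360$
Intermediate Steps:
$v{\left(b \right)} = b^{2}$
$J{\left(A \right)} = -6 + A$
$S{\left(F,T \right)} = 10 F$
$212 S{\left(J{\left(v{\left(3 \right)} \right)},-3 \right)} = 212 \cdot 10 \left(-6 + 3^{2}\right) = 212 \cdot 10 \left(-6 + 9\right) = 212 \cdot 10 \cdot 3 = 212 \cdot 30 = 6360$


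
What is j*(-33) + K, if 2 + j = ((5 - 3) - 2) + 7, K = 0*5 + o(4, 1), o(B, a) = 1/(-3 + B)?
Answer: -164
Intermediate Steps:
K = 1 (K = 0*5 + 1/(-3 + 4) = 0 + 1/1 = 0 + 1 = 1)
j = 5 (j = -2 + (((5 - 3) - 2) + 7) = -2 + ((2 - 2) + 7) = -2 + (0 + 7) = -2 + 7 = 5)
j*(-33) + K = 5*(-33) + 1 = -165 + 1 = -164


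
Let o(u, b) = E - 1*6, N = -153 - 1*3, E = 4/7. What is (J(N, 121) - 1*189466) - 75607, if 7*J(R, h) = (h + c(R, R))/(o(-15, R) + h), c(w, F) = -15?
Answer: -214443951/809 ≈ -2.6507e+5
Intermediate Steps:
E = 4/7 (E = 4*(⅐) = 4/7 ≈ 0.57143)
N = -156 (N = -153 - 3 = -156)
o(u, b) = -38/7 (o(u, b) = 4/7 - 1*6 = 4/7 - 6 = -38/7)
J(R, h) = (-15 + h)/(7*(-38/7 + h)) (J(R, h) = ((h - 15)/(-38/7 + h))/7 = ((-15 + h)/(-38/7 + h))/7 = (-15 + h)/(7*(-38/7 + h)))
(J(N, 121) - 1*189466) - 75607 = ((-15 + 121)/(-38 + 7*121) - 1*189466) - 75607 = (106/(-38 + 847) - 189466) - 75607 = (106/809 - 189466) - 75607 = -153277888/809 - 75607 = -214443951/809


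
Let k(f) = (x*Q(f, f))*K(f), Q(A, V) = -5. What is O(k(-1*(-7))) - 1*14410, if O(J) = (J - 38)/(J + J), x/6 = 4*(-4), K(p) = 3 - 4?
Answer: -6916541/480 ≈ -14409.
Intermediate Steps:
K(p) = -1
x = -96 (x = 6*(4*(-4)) = 6*(-16) = -96)
k(f) = -480 (k(f) = -96*(-5)*(-1) = 480*(-1) = -480)
O(J) = (-38 + J)/(2*J) (O(J) = (-38 + J)/((2*J)) = (-38 + J)*(1/(2*J)) = (-38 + J)/(2*J))
O(k(-1*(-7))) - 1*14410 = (½)*(-38 - 480)/(-480) - 1*14410 = (½)*(-1/480)*(-518) - 14410 = 259/480 - 14410 = -6916541/480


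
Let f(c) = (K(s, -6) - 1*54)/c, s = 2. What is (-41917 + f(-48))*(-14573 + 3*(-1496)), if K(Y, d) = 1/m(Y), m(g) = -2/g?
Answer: 38349988621/48 ≈ 7.9896e+8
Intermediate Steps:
K(Y, d) = -Y/2 (K(Y, d) = 1/(-2/Y) = -Y/2)
f(c) = -55/c (f(c) = (-½*2 - 1*54)/c = (-1 - 54)/c = -55/c)
(-41917 + f(-48))*(-14573 + 3*(-1496)) = (-41917 - 55/(-48))*(-14573 + 3*(-1496)) = (-41917 - 55*(-1/48))*(-14573 - 4488) = (-41917 + 55/48)*(-19061) = -2011961/48*(-19061) = 38349988621/48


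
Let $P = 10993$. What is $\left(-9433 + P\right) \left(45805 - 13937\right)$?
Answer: $49714080$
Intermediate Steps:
$\left(-9433 + P\right) \left(45805 - 13937\right) = \left(-9433 + 10993\right) \left(45805 - 13937\right) = 1560 \cdot 31868 = 49714080$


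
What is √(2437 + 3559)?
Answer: 2*√1499 ≈ 77.434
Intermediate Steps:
√(2437 + 3559) = √5996 = 2*√1499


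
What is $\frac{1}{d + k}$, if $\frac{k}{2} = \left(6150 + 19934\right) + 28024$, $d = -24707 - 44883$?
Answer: $\frac{1}{38626} \approx 2.5889 \cdot 10^{-5}$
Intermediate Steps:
$d = -69590$
$k = 108216$ ($k = 2 \left(\left(6150 + 19934\right) + 28024\right) = 2 \left(26084 + 28024\right) = 2 \cdot 54108 = 108216$)
$\frac{1}{d + k} = \frac{1}{-69590 + 108216} = \frac{1}{38626}$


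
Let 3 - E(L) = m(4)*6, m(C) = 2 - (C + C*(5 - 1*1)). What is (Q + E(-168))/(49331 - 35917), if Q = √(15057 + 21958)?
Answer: 111/13414 + √37015/13414 ≈ 0.022618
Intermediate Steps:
m(C) = 2 - 5*C (m(C) = 2 - (C + C*(5 - 1)) = 2 - (C + C*4) = 2 - (C + 4*C) = 2 - 5*C)
E(L) = 111 (E(L) = 3 - (2 - 5*4)*6 = 3 - (2 - 20)*6 = 3 - (-18)*6 = 3 - 1*(-108) = 3 + 108 = 111)
Q = √37015 ≈ 192.39
(Q + E(-168))/(49331 - 35917) = (√37015 + 111)/(49331 - 35917) = (111 + √37015)/13414 = (111 + √37015)*(1/13414) = 111/13414 + √37015/13414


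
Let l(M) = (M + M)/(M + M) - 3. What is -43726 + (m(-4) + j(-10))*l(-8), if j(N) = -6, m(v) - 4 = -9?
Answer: -43704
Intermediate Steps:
m(v) = -5 (m(v) = 4 - 9 = -5)
l(M) = -2 (l(M) = (2*M)/((2*M)) - 3 = (2*M)*(1/(2*M)) - 3 = 1 - 3 = -2)
-43726 + (m(-4) + j(-10))*l(-8) = -43726 + (-5 - 6)*(-2) = -43726 - 11*(-2) = -43726 + 22 = -43704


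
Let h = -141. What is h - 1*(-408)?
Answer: 267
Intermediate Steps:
h - 1*(-408) = -141 - 1*(-408) = -141 + 408 = 267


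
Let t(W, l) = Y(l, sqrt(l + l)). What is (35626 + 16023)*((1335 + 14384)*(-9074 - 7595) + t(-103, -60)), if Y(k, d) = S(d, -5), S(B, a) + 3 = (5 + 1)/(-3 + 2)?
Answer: -13533072012980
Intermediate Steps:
S(B, a) = -9 (S(B, a) = -3 + (5 + 1)/(-3 + 2) = -3 + 6/(-1) = -3 + 6*(-1) = -3 - 6 = -9)
Y(k, d) = -9
t(W, l) = -9
(35626 + 16023)*((1335 + 14384)*(-9074 - 7595) + t(-103, -60)) = (35626 + 16023)*((1335 + 14384)*(-9074 - 7595) - 9) = 51649*(15719*(-16669) - 9) = 51649*(-262020011 - 9) = 51649*(-262020020) = -13533072012980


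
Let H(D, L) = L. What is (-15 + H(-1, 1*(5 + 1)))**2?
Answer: 81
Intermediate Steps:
(-15 + H(-1, 1*(5 + 1)))**2 = (-15 + 1*(5 + 1))**2 = (-15 + 1*6)**2 = (-15 + 6)**2 = (-9)**2 = 81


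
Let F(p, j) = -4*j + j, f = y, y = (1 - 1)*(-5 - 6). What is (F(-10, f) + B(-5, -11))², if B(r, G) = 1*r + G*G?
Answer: 13456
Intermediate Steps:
B(r, G) = r + G²
y = 0 (y = 0*(-11) = 0)
f = 0
F(p, j) = -3*j
(F(-10, f) + B(-5, -11))² = (-3*0 + (-5 + (-11)²))² = (0 + (-5 + 121))² = (0 + 116)² = 116² = 13456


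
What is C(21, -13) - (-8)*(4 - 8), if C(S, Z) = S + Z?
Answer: -24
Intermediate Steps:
C(21, -13) - (-8)*(4 - 8) = (21 - 13) - (-8)*(4 - 8) = 8 - (-8)*(-4) = 8 - 1*32 = 8 - 32 = -24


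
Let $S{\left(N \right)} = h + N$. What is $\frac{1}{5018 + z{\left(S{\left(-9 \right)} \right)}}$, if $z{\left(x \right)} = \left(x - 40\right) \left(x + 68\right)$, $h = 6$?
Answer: $\frac{1}{2223} \approx 0.00044984$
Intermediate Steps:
$S{\left(N \right)} = 6 + N$
$z{\left(x \right)} = \left(-40 + x\right) \left(68 + x\right)$
$\frac{1}{5018 + z{\left(S{\left(-9 \right)} \right)}} = \frac{1}{5018 + \left(-2720 + \left(6 - 9\right)^{2} + 28 \left(6 - 9\right)\right)} = \frac{1}{5018 + \left(-2720 + \left(-3\right)^{2} + 28 \left(-3\right)\right)} = \frac{1}{5018 - 2795} = \frac{1}{2223}$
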